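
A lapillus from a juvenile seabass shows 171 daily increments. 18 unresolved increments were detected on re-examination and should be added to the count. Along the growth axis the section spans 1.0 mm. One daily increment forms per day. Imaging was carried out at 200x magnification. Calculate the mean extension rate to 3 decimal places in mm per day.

Correcting the raw count gives 171 + 18 = 189 true daily increments.
1.0 mm over 189 days gives 1.0 / 189 ≈ 0.005 mm per day.

0.005 mm per day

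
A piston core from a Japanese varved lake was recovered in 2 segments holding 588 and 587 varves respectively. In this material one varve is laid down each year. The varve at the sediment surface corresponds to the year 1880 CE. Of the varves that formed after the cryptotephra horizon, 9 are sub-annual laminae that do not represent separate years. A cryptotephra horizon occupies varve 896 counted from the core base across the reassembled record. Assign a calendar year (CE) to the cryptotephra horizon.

Total varves = 588 + 587 = 1175.
The cryptotephra horizon sits at varve 896 from the core base, so 1175 − 896 = 279 varves formed after it.
Removing the 9 false varves leaves 279 − 9 = 270 true varves beyond the cryptotephra horizon.
The varve at the sediment surface is 1880 CE, so the cryptotephra horizon dates to 1880 − 270 = 1610 CE.

1610 CE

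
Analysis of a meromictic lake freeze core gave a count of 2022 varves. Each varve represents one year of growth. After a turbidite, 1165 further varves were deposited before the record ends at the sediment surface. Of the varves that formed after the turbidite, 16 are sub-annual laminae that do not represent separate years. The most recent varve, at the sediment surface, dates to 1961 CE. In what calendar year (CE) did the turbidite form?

812 CE

1165 varves post-date the turbidite.
1165 − 16 false = 1149 true varves after the turbidite.
The varve at the sediment surface is 1961 CE, so the turbidite dates to 1961 − 1149 = 812 CE.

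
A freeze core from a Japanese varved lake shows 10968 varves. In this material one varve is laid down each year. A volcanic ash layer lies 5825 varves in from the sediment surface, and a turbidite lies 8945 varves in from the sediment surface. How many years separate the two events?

8945 − 5825 = 3120 varves lie between the two events.
That is 3120 years at one varve per year.

3120 yr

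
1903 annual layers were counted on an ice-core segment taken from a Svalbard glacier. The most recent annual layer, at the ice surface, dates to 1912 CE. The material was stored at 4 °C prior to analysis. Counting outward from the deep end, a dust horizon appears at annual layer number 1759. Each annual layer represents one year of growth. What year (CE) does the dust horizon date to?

Between annual layer 1759 and the ice surface there are 1903 − 1759 = 144 annual layers.
Counting back 144 years from 1912 CE places the dust horizon in 1912 − 144 = 1768 CE.

1768 CE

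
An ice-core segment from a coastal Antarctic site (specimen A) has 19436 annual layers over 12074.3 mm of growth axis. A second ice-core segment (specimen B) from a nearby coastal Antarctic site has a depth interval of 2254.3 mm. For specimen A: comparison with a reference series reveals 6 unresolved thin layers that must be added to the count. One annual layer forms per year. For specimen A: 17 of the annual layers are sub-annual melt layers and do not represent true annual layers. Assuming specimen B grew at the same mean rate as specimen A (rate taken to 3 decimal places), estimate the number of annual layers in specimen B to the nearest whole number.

Specimen A: true annual layer count = 19436 − 17 + 6 = 19425.
A: Extension rate ≈ 12074.3 / 19425 = 0.622 mm/year.
B spans 2254.3 / 0.622 = 3624.28 years ≈ 3624 annual layers.

3624 annual layers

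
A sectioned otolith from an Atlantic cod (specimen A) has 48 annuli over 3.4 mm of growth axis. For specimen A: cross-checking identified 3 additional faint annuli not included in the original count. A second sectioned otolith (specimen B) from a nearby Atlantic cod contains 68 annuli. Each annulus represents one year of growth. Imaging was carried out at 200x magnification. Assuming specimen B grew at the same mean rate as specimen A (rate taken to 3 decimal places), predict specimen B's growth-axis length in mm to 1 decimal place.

Specimen A: true annulus count = 48 + 3 = 51.
A: Mean rate = 3.4 mm / 51 years ≈ 0.067 mm/year.
For B, 0.067 mm/year × 68 years = 4.6 mm.

4.6 mm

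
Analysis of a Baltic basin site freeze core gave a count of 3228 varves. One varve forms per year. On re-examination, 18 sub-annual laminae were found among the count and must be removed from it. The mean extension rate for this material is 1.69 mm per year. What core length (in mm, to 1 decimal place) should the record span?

5424.9 mm

Correcting the raw count gives 3228 − 18 = 3210 true varves.
Predicted length = 1.69 mm/year × 3210 years = 5424.9 mm.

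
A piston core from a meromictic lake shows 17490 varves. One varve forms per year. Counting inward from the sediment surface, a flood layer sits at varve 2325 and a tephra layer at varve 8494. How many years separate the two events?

8494 − 2325 = 6169 varves lie between the two events.
One varve per year makes the interval 6169 years.

6169 years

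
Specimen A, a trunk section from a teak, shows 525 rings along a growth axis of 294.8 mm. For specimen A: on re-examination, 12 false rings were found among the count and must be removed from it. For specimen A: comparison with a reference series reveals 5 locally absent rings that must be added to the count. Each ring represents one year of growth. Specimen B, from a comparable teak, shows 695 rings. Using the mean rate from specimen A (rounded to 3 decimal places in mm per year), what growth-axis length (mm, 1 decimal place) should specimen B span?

Specimen A: adjusted count: 525 − 12 + 5 = 518 rings.
A: Extension rate ≈ 294.8 / 518 = 0.569 mm per year.
For B, 0.569 mm/year × 695 years = 395.5 mm.

395.5 mm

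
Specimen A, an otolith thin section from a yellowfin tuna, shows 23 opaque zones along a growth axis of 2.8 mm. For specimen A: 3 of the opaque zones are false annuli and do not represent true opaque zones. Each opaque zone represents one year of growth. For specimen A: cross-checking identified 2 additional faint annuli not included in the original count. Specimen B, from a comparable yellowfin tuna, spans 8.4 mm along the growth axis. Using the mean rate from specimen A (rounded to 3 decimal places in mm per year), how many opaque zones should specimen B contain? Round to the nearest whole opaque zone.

Specimen A: correcting the raw count gives 23 − 3 + 2 = 22 true opaque zones.
A: Mean rate = 2.8 mm / 22 years ≈ 0.127 mm/yr.
Specimen B: 8.4 mm / 0.127 mm per year = 66.14 years ≈ 66 opaque zones.

66 opaque zones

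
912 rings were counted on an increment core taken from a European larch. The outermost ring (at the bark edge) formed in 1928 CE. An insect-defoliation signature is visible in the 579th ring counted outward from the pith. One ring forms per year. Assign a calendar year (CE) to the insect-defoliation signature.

1595 CE

The insect-defoliation signature sits at ring 579 from the pith, so 912 − 579 = 333 rings formed after it.
1928 − 333 = 1595 CE.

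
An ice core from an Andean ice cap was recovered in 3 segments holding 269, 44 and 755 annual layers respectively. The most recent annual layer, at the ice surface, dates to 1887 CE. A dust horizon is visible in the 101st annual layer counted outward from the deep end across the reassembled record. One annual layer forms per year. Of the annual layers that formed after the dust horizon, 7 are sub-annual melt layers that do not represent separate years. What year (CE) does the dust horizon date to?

927 CE

Total annual layers = 269 + 44 + 755 = 1068.
Between annual layer 101 and the ice surface there are 1068 − 101 = 967 annual layers.
Excluding 7 false annual layers: 967 − 7 = 960.
Counting back 960 years from 1887 CE places the dust horizon in 1887 − 960 = 927 CE.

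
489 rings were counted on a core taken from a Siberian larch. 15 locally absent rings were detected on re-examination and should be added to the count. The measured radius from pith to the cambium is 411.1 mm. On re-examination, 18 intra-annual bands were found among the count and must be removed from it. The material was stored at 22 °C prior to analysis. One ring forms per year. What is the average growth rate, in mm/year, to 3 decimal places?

Adjusted count: 489 − 18 + 15 = 486 rings.
Extension rate ≈ 411.1 / 486 = 0.846 mm/year.

0.846 mm/year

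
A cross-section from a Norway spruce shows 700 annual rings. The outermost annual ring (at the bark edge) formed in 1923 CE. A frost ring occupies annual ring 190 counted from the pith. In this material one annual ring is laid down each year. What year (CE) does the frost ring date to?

Between annual ring 190 and the bark edge there are 700 − 190 = 510 annual rings.
The annual ring at the bark edge is 1923 CE, so the frost ring dates to 1923 − 510 = 1413 CE.

1413 CE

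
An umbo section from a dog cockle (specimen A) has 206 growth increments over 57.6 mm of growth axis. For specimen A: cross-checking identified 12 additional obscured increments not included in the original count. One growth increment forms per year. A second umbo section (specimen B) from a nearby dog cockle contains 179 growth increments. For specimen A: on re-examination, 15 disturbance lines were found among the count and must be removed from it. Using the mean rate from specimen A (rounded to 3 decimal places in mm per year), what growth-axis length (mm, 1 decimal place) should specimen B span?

Specimen A: adjusted count: 206 − 15 + 12 = 203 growth increments.
A: Extension rate ≈ 57.6 / 203 = 0.284 mm per year.
B's length ≈ 0.284 × 179 = 50.8 mm.

50.8 mm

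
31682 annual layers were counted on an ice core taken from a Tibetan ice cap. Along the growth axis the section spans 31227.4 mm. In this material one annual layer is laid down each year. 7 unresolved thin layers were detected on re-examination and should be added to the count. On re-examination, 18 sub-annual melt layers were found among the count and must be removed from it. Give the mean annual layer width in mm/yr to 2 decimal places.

Adjusted count: 31682 − 18 + 7 = 31671 annual layers.
Extension rate ≈ 31227.4 / 31671 = 0.99 mm/yr.

0.99 mm/yr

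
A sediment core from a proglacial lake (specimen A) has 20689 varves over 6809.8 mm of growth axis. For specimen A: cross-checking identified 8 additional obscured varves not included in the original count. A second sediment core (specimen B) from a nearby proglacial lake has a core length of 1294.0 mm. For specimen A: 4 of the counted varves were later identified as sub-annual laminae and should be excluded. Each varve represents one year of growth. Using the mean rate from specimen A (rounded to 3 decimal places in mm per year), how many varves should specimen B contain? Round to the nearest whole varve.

Specimen A: adjusted count: 20689 − 4 + 8 = 20693 varves.
A: Extension rate ≈ 6809.8 / 20693 = 0.329 mm/year.
B spans 1294.0 / 0.329 = 3933.13 years ≈ 3933 varves.

3933 varves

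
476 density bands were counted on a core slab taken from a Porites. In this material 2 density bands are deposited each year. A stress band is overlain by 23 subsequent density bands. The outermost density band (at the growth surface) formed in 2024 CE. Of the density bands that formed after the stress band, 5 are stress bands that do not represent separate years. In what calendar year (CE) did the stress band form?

2015 CE

23 density bands post-date the stress band.
Excluding 5 false density bands: 23 − 5 = 18.
18 density bands at 2 per year is 18 / 2 = 9 years.
Counting back 9 years from 2024 CE places the stress band in 2024 − 9 = 2015 CE.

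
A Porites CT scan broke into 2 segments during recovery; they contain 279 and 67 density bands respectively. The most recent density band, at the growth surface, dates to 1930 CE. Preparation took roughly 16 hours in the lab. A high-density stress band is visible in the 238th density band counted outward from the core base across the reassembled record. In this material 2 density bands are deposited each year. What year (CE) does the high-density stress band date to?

Total density bands = 279 + 67 = 346.
Between density band 238 and the growth surface there are 346 − 238 = 108 density bands.
With 2 density bands per year, 108 / 2 = 54 years.
Counting back 54 years from 1930 CE places the high-density stress band in 1930 − 54 = 1876 CE.

1876 CE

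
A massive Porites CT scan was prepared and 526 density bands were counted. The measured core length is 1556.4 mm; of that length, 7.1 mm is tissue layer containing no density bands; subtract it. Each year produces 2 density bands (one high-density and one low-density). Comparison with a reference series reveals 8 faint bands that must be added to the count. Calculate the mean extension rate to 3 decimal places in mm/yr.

Adjusted count: 526 + 8 = 534 density bands.
Dividing by 2 density bands per year: 534 / 2 = 267 years.
Removing the 7.1 mm offcut leaves 1556.4 − 7.1 = 1549.3 mm.
1549.3 mm over 267 years gives 1549.3 / 267 ≈ 5.803 mm/yr.

5.803 mm/yr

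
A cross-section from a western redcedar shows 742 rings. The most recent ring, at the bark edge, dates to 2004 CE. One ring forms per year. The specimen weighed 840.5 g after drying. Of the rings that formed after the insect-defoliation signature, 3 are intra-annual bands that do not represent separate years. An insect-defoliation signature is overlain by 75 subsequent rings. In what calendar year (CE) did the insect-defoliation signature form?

There are 75 rings younger than the insect-defoliation signature.
Excluding 3 false rings: 75 − 3 = 72.
The ring at the bark edge is 2004 CE, so the insect-defoliation signature dates to 2004 − 72 = 1932 CE.

1932 CE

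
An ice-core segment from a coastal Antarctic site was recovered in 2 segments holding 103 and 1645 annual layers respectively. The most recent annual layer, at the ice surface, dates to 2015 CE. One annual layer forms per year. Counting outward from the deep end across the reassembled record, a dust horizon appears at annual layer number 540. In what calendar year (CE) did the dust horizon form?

Total annual layers = 103 + 1645 = 1748.
The dust horizon sits at annual layer 540 from the deep end, so 1748 − 540 = 1208 annual layers formed after it.
Counting back 1208 years from 2015 CE places the dust horizon in 2015 − 1208 = 807 CE.

807 CE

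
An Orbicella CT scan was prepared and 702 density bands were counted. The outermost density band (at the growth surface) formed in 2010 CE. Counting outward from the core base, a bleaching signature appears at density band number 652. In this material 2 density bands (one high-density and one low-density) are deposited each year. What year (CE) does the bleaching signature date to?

1985 CE

702 − 652 = 50 density bands lie beyond the bleaching signature toward the growth surface.
With 2 density bands per year, 50 / 2 = 25 years.
2010 − 25 = 1985 CE.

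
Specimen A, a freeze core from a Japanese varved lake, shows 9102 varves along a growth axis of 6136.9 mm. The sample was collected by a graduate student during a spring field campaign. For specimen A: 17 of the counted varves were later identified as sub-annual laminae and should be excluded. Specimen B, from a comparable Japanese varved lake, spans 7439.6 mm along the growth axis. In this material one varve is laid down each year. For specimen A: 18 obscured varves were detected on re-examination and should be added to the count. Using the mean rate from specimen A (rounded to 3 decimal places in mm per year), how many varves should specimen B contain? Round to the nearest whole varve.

11038 varves

Specimen A: after corrections the count is 9102 − 17 + 18 = 9103 varves.
A: Mean rate = 6136.9 mm / 9103 years ≈ 0.674 mm per year.
B spans 7439.6 / 0.674 = 11037.98 years ≈ 11038 varves.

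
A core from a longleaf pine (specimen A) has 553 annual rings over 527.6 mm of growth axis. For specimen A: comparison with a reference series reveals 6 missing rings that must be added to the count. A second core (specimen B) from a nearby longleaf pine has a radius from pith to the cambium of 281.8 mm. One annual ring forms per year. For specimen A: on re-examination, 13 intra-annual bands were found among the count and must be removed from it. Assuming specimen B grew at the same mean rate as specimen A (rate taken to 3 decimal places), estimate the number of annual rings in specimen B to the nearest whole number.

Specimen A: adjusted count: 553 − 13 + 6 = 546 annual rings.
A: Extension rate ≈ 527.6 / 546 = 0.966 mm/year.
For B, 281.8 / 0.966 = 291.72 years ≈ 292 annual rings.

292 annual rings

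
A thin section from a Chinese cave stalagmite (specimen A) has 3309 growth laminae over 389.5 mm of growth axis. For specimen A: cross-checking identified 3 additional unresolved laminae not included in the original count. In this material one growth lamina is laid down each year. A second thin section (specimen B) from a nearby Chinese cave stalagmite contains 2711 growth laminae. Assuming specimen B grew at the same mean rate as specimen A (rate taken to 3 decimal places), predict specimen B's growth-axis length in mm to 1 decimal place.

319.9 mm

Specimen A: true growth lamina count = 3309 + 3 = 3312.
A: Extension rate ≈ 389.5 / 3312 = 0.118 mm/yr.
B's length ≈ 0.118 × 2711 = 319.9 mm.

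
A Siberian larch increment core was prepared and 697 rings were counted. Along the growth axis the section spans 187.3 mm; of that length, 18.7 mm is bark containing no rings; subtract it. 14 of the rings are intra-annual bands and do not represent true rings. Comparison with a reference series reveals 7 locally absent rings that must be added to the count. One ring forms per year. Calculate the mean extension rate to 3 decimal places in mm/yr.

Correcting the raw count gives 697 − 14 + 7 = 690 true rings.
Removing the 18.7 mm offcut leaves 187.3 − 18.7 = 168.6 mm.
Mean rate = 168.6 mm / 690 years ≈ 0.244 mm/yr.

0.244 mm/yr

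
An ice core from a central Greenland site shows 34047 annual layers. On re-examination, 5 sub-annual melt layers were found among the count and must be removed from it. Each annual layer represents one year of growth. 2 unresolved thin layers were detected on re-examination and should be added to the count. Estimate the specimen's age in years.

34044 years

After corrections the count is 34047 − 5 + 2 = 34044 annual layers.
At one annual layer per year, that is 34044 years.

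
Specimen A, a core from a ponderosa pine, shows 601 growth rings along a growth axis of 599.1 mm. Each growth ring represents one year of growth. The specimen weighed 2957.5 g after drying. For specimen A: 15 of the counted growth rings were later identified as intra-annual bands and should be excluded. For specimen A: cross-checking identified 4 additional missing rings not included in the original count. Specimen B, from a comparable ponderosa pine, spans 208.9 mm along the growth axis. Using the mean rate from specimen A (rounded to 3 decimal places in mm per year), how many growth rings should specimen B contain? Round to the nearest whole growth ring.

206 growth rings

Specimen A: true growth ring count = 601 − 15 + 4 = 590.
A: 599.1 mm over 590 years gives 599.1 / 590 ≈ 1.015 mm/year.
Specimen B: 208.9 mm / 1.015 mm per year = 205.81 years ≈ 206 growth rings.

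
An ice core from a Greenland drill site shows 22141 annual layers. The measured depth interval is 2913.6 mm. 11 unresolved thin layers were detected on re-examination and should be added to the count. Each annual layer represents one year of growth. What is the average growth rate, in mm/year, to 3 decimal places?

0.132 mm/year

Adjusted count: 22141 + 11 = 22152 annual layers.
Mean rate = 2913.6 mm / 22152 years ≈ 0.132 mm/year.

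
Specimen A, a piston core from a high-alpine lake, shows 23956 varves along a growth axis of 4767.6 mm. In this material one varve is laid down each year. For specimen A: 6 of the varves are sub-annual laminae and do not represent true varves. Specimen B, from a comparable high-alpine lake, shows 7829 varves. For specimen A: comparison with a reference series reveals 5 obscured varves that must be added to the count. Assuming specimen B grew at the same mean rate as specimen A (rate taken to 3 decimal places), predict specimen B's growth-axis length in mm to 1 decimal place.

Specimen A: after corrections the count is 23956 − 6 + 5 = 23955 varves.
A: 4767.6 mm over 23955 years gives 4767.6 / 23955 ≈ 0.199 mm/year.
B's length ≈ 0.199 × 7829 = 1558.0 mm.

1558.0 mm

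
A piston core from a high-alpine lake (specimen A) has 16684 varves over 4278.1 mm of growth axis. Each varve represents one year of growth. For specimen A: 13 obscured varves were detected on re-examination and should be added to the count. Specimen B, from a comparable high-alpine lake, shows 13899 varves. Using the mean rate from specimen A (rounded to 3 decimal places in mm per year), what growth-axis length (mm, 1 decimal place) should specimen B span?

3558.1 mm

Specimen A: correcting the raw count gives 16684 + 13 = 16697 true varves.
A: 4278.1 mm over 16697 years gives 4278.1 / 16697 ≈ 0.256 mm/yr.
Length of B = 0.256 × 13899 = 3558.1 mm.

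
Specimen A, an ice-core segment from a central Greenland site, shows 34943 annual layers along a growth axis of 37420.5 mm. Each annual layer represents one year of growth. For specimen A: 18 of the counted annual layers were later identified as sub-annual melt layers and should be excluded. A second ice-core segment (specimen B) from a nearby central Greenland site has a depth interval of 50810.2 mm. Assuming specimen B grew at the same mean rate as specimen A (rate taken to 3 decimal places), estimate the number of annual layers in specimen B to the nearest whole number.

Specimen A: true annual layer count = 34943 − 18 = 34925.
A: 37420.5 mm over 34925 years gives 37420.5 / 34925 ≈ 1.071 mm/year.
For B, 50810.2 / 1.071 = 47441.83 years ≈ 47442 annual layers.

47442 annual layers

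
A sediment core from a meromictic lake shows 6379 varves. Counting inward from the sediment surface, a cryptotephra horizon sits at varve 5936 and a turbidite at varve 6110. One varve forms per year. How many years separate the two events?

174 years

The two markers are separated by 6110 − 5936 = 174 varves.
That is 174 years at one varve per year.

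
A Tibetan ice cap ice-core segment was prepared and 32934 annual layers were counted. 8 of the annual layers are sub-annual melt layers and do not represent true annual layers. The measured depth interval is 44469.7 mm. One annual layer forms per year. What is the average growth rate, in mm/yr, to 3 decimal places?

1.351 mm/yr

Correcting the raw count gives 32934 − 8 = 32926 true annual layers.
Mean rate = 44469.7 mm / 32926 years ≈ 1.351 mm/yr.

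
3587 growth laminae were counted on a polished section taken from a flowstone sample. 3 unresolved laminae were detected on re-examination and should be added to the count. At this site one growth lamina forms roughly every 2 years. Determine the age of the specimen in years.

Adjusted count: 3587 + 3 = 3590 growth laminae.
At 2 years per growth lamina, 3590 × 2 = 7180 years.

7180 years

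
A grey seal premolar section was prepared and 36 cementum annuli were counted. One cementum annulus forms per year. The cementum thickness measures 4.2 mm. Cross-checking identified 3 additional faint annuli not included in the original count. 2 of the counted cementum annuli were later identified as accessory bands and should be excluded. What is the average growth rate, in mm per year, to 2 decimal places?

0.11 mm per year

Correcting the raw count gives 36 − 2 + 3 = 37 true cementum annuli.
4.2 mm over 37 years gives 4.2 / 37 ≈ 0.11 mm per year.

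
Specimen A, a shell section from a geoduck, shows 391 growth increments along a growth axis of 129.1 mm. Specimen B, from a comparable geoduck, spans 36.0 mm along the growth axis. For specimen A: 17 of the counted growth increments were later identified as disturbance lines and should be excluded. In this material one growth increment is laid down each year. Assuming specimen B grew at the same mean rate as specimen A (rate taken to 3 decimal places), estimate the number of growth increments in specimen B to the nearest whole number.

104 growth increments

Specimen A: after corrections the count is 391 − 17 = 374 growth increments.
A: Extension rate ≈ 129.1 / 374 = 0.345 mm/year.
B spans 36.0 / 0.345 = 104.35 years ≈ 104 growth increments.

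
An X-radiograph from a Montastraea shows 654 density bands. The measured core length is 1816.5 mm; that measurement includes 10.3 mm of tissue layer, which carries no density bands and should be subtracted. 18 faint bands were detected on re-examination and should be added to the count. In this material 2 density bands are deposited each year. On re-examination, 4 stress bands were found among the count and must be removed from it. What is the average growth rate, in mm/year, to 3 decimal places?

5.408 mm/year

After corrections the count is 654 − 4 + 18 = 668 density bands.
668 density bands at 2 per year is 668 / 2 = 334 years.
Removing the 10.3 mm offcut leaves 1816.5 − 10.3 = 1806.2 mm.
1806.2 mm over 334 years gives 1806.2 / 334 ≈ 5.408 mm/year.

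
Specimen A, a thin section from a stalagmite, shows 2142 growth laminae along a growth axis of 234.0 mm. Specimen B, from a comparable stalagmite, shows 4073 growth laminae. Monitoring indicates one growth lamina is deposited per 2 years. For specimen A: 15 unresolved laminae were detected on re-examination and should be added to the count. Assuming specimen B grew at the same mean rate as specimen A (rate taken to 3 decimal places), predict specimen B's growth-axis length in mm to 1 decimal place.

439.9 mm

Specimen A: correcting the raw count gives 2142 + 15 = 2157 true growth laminae.
Specimen A: 2157 growth laminae at 2 years each span 2157 × 2 = 4314 years.
A: Mean rate = 234.0 mm / 4314 years ≈ 0.054 mm/yr.
Specimen B: multiplying by 2 years per growth lamina: 4073 × 2 = 8146 years. For B, 0.054 mm/year × 8146 years = 439.9 mm.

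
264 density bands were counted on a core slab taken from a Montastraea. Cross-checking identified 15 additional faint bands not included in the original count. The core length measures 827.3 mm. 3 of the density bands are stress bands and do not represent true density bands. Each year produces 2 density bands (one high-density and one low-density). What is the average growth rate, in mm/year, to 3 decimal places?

5.995 mm/year

True density band count = 264 − 3 + 15 = 276.
With 2 density bands per year, 276 / 2 = 138 years.
Mean rate = 827.3 mm / 138 years ≈ 5.995 mm/year.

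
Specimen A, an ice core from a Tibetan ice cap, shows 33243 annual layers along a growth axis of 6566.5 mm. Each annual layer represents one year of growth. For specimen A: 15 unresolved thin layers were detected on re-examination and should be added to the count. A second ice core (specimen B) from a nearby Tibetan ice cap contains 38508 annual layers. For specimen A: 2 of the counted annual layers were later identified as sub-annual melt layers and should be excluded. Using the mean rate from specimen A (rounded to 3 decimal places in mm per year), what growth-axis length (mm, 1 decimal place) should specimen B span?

Specimen A: after corrections the count is 33243 − 2 + 15 = 33256 annual layers.
A: Mean rate = 6566.5 mm / 33256 years ≈ 0.197 mm/year.
Length of B = 0.197 × 38508 = 7586.1 mm.

7586.1 mm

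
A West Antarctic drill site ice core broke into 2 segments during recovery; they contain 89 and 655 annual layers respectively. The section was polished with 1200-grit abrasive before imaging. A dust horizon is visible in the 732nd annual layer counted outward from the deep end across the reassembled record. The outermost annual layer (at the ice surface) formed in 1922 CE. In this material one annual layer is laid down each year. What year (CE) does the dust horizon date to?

1910 CE

Total annual layers = 89 + 655 = 744.
Between annual layer 732 and the ice surface there are 744 − 732 = 12 annual layers.
1922 − 12 = 1910 CE.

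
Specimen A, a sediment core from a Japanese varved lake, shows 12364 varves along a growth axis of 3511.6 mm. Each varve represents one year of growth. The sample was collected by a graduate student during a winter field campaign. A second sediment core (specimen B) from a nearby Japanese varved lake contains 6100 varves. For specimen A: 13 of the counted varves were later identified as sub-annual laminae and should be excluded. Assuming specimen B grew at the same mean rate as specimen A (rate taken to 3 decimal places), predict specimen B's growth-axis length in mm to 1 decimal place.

Specimen A: correcting the raw count gives 12364 − 13 = 12351 true varves.
A: Mean rate = 3511.6 mm / 12351 years ≈ 0.284 mm per year.
B's length ≈ 0.284 × 6100 = 1732.4 mm.

1732.4 mm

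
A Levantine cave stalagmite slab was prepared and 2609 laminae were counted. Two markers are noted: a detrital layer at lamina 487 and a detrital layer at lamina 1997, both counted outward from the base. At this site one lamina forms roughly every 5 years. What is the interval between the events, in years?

1997 − 487 = 1510 laminae lie between the two events.
Multiplying by 5 years per lamina: 1510 × 5 = 7550 years.

7550 years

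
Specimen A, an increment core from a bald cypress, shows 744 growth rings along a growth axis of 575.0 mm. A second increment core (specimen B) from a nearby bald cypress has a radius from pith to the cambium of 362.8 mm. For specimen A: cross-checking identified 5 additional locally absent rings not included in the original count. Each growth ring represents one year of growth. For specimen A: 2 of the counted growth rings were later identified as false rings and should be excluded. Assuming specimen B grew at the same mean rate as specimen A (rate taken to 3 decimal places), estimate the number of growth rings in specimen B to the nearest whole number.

Specimen A: correcting the raw count gives 744 − 2 + 5 = 747 true growth rings.
A: Mean rate = 575.0 mm / 747 years ≈ 0.770 mm per year.
Specimen B: 362.8 mm / 0.770 mm per year = 471.17 years ≈ 471 growth rings.

471 growth rings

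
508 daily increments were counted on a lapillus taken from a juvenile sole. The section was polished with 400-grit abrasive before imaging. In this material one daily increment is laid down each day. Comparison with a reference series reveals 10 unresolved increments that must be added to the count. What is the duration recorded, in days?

518 days

Correcting the raw count gives 508 + 10 = 518 true daily increments.
At one daily increment per day, that is 518 days.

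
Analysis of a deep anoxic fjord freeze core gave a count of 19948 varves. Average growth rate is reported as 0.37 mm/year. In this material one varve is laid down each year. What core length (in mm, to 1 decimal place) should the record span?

The record spans 19948 years at 0.37 mm per year.
19948 years at 0.37 mm/year gives 0.37 × 19948 = 7380.8 mm.

7380.8 mm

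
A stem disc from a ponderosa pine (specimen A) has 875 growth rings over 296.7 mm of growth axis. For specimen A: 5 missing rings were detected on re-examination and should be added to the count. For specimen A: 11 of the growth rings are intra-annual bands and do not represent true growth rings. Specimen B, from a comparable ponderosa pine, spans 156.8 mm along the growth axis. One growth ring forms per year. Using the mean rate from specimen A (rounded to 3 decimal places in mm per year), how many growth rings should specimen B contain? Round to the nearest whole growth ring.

Specimen A: adjusted count: 875 − 11 + 5 = 869 growth rings.
A: Mean rate = 296.7 mm / 869 years ≈ 0.341 mm/year.
Specimen B: 156.8 mm / 0.341 mm per year = 459.82 years ≈ 460 growth rings.

460 growth rings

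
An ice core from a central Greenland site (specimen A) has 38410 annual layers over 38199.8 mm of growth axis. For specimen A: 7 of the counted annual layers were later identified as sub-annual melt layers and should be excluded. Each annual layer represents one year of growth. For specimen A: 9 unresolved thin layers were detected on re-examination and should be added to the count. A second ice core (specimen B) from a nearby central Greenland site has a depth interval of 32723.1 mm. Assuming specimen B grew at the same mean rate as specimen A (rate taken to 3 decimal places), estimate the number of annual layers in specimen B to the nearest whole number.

32921 annual layers

Specimen A: true annual layer count = 38410 − 7 + 9 = 38412.
A: 38199.8 mm over 38412 years gives 38199.8 / 38412 ≈ 0.994 mm per year.
For B, 32723.1 / 0.994 = 32920.62 years ≈ 32921 annual layers.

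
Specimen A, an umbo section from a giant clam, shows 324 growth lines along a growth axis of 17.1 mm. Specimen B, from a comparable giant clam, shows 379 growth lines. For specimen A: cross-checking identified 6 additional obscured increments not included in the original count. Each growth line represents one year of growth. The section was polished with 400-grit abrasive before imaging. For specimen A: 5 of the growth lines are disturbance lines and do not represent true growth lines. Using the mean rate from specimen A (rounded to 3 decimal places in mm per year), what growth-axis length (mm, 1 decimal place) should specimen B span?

Specimen A: correcting the raw count gives 324 − 5 + 6 = 325 true growth lines.
A: Mean rate = 17.1 mm / 325 years ≈ 0.053 mm/yr.
For B, 0.053 mm/year × 379 years = 20.1 mm.

20.1 mm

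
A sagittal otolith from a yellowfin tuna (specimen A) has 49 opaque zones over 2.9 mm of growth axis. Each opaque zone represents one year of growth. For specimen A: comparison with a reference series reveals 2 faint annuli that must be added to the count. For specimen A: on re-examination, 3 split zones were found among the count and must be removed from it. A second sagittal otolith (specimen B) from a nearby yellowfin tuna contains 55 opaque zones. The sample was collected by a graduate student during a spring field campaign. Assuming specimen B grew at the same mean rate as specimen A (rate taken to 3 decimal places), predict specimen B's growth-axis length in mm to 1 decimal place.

Specimen A: after corrections the count is 49 − 3 + 2 = 48 opaque zones.
A: Mean rate = 2.9 mm / 48 years ≈ 0.060 mm/year.
B's length ≈ 0.060 × 55 = 3.3 mm.

3.3 mm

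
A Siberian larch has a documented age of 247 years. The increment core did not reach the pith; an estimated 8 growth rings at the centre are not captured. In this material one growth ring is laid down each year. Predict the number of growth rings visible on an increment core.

239 growth rings

One growth ring per year gives 247 growth rings over 247 years.
247 − 8 missed = 239 growth rings expected in the prepared section.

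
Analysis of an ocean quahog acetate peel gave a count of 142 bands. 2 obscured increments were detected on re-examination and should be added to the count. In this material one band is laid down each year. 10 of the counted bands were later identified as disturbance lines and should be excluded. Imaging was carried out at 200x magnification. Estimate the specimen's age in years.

134 years

Adjusted count: 142 − 10 + 2 = 134 bands.
One band per year makes the duration 134 years.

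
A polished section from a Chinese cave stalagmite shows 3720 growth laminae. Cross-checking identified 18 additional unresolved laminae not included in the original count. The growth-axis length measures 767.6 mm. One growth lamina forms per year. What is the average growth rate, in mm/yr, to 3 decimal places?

0.205 mm/yr

After corrections the count is 3720 + 18 = 3738 growth laminae.
Mean rate = 767.6 mm / 3738 years ≈ 0.205 mm/yr.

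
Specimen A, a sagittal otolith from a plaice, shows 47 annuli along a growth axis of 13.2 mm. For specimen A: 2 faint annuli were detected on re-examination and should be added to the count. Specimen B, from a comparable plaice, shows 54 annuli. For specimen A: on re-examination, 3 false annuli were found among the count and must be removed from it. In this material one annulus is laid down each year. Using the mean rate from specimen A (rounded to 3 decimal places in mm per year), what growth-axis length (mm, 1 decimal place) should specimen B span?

Specimen A: adjusted count: 47 − 3 + 2 = 46 annuli.
A: Extension rate ≈ 13.2 / 46 = 0.287 mm per year.
For B, 0.287 mm/year × 54 years = 15.5 mm.

15.5 mm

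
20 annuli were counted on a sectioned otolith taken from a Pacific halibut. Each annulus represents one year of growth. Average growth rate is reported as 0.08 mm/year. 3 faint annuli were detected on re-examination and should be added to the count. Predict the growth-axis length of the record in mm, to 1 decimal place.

1.8 mm

Correcting the raw count gives 20 + 3 = 23 true annuli.
23 years at 0.08 mm/year gives 0.08 × 23 = 1.8 mm.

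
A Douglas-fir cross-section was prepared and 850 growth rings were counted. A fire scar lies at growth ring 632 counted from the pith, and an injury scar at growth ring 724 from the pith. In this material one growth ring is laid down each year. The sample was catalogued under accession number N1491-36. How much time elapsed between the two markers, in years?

Separation: 724 − 632 = 92 growth rings.
That is 92 years at one growth ring per year.

92 yr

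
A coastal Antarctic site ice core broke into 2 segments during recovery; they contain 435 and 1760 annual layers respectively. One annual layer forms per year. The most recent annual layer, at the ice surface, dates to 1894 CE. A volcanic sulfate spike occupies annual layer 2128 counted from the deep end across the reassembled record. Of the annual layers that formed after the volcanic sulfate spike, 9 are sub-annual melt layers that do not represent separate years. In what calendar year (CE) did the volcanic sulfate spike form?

Total annual layers = 435 + 1760 = 2195.
Between annual layer 2128 and the ice surface there are 2195 − 2128 = 67 annual layers.
Excluding 9 false annual layers: 67 − 9 = 58.
The annual layer at the ice surface is 1894 CE, so the volcanic sulfate spike dates to 1894 − 58 = 1836 CE.

1836 CE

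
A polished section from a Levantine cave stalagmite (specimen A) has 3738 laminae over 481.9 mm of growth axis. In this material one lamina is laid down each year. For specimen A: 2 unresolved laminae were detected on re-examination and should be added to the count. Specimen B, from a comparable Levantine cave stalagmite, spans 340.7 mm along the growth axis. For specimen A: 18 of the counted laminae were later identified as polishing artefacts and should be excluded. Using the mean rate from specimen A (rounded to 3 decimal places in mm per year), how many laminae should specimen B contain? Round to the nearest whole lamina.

Specimen A: adjusted count: 3738 − 18 + 2 = 3722 laminae.
A: Extension rate ≈ 481.9 / 3722 = 0.129 mm/year.
B spans 340.7 / 0.129 = 2641.09 years ≈ 2641 laminae.

2641 laminae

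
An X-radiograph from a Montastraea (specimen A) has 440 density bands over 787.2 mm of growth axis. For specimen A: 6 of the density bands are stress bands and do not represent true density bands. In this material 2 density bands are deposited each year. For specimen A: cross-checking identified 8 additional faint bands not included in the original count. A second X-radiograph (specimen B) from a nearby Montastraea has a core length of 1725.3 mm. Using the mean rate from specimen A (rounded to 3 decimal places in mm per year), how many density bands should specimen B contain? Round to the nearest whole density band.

Specimen A: after corrections the count is 440 − 6 + 8 = 442 density bands.
Specimen A: dividing by 2 density bands per year: 442 / 2 = 221 years.
A: 787.2 mm over 221 years gives 787.2 / 221 ≈ 3.562 mm/yr.
B spans 1725.3 / 3.562 = 484.36 years; at 2 density bands per year that is 484.36 × 2 ≈ 969 density bands.

969 density bands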